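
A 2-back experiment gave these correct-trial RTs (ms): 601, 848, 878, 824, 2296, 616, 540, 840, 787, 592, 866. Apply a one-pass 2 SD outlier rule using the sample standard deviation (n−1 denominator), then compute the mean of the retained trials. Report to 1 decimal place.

739.2 ms

n = 11, ΣRT = 9688, M = 880.727
Σ(x−M)² = 2365740.18; s = √(2365740.18/10) = 486.389
Cutoffs: 880.727 ± 2·486.389 → [-92.1, 1853.5]
Outside: 2296 → excluded.
Retained (n=10): Σ = 7392, mean = 7392/10 = 739.200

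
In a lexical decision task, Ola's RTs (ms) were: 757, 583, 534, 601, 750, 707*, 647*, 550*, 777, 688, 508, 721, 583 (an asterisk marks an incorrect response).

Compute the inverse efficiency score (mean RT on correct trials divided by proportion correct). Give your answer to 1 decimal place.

Correct trials (n=10): 757, 583, 534, 601, 750, 777, 688, 508, 721, 583
Mean correct RT = 6502/10 = 650.2000 ms
Proportion correct = 10/13
IES = 650.2000 / (10/13) = 845.260 ms

845.3 ms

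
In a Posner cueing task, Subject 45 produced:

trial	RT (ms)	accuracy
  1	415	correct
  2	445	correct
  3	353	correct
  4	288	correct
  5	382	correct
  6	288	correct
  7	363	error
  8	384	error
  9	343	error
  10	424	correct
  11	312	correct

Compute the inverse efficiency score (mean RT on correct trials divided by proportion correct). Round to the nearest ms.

Correct trials (n=8): 415, 445, 353, 288, 382, 288, 424, 312
Mean correct RT = 2907/8 = 363.3750 ms
Proportion correct = 8/11
IES = 363.3750 / (8/11) = 499.641 ms

500 ms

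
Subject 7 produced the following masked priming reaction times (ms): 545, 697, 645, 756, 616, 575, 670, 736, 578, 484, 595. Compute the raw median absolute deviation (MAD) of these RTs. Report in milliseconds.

54 ms

Sorted: 484, 545, 575, 578, 595, 616, 645, 670, 697, 736, 756 → median = 616
|x − 616|: 71, 81, 29, 140, 0, 41, 54, 120, 38, 132, 21
Sorted deviations: 0, 21, 29, 38, 41, 54, 71, 81, 120, 132, 140 → MAD = 54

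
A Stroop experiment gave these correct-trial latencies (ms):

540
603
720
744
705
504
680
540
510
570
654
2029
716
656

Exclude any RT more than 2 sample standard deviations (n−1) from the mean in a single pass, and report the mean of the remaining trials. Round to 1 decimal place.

n = 14, ΣRT = 10171, M = 726.500
Σ(x−M)² = 1915503.50; s = √(1915503.50/13) = 383.857
Cutoffs: 726.500 ± 2·383.857 → [-41.2, 1494.2]
Outside: 2029 → excluded.
Retained (n=13): Σ = 8142, mean = 8142/13 = 626.308

626.3 ms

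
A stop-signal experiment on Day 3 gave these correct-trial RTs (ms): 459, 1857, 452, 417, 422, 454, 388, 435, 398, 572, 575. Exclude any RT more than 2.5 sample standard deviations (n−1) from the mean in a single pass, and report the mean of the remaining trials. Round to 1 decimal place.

457.2 ms

n = 11, ΣRT = 6429, M = 584.455
Σ(x−M)² = 1820046.73; s = √(1820046.73/10) = 426.620
Cutoffs: 584.455 ± 2.5·426.620 → [-482.1, 1651.0]
Outside: 1857 → excluded.
Retained (n=10): Σ = 4572, mean = 4572/10 = 457.200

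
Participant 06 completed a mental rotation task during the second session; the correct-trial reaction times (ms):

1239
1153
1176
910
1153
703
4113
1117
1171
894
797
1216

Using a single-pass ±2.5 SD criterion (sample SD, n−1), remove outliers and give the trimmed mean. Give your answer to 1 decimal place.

n = 12, ΣRT = 15642, M = 1303.500
Σ(x−M)² = 8958677.00; s = √(8958677.00/11) = 902.455
Cutoffs: 1303.500 ± 2.5·902.455 → [-952.6, 3559.6]
Outside: 4113 → excluded.
Retained (n=11): Σ = 11529, mean = 11529/11 = 1048.091

1048.1 ms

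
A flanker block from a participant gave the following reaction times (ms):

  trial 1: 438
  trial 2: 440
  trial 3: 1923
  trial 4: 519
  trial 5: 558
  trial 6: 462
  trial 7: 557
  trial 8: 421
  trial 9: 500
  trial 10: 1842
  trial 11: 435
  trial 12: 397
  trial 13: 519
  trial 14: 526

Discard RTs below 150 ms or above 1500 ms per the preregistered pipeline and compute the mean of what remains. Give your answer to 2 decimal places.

Excluded: 1842, 1923
Retained (n=12): Σ = 5772
Mean = 5772/12 = 481.0000

481.00 ms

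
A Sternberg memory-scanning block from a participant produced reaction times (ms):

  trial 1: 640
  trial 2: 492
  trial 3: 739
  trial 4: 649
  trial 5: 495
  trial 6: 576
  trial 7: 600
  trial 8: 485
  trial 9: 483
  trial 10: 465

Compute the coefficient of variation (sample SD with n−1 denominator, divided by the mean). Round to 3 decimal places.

0.165

n = 10, Σ = 5624, M = 562.4000
Σ(x−M)² = 77588.400; s = √(77588.400/9) = 92.8490
CV = 92.8490 / 562.4000 = 0.16509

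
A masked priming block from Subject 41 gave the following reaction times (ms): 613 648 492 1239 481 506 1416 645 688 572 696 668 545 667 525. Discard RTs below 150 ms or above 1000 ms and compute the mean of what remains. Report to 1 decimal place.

Excluded: 1239, 1416
Retained (n=13): Σ = 7746
Mean = 7746/13 = 595.8462

595.8 ms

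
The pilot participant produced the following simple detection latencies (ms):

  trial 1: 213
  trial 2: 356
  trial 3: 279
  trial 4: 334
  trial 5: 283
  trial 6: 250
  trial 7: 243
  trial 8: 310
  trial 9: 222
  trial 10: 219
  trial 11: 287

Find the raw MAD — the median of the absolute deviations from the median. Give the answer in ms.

36 ms

Sorted: 213, 219, 222, 243, 250, 279, 283, 287, 310, 334, 356 → median = 279
|x − 279|: 66, 77, 0, 55, 4, 29, 36, 31, 57, 60, 8
Sorted deviations: 0, 4, 8, 29, 31, 36, 55, 57, 60, 66, 77 → MAD = 36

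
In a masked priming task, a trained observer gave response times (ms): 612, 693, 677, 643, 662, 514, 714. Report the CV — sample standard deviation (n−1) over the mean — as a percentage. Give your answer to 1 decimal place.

10.3%

n = 7, Σ = 4515, M = 645.0000
Σ(x−M)² = 26632.000; s = √(26632.000/6) = 66.6233
CV = 66.6233 / 645.0000 = 0.10329 = 10.329%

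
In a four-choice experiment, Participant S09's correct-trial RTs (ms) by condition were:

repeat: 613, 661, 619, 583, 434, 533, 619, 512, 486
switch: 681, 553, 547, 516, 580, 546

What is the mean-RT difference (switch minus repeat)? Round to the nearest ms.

8 ms

M(repeat) = 5060/9 = 562.222
M(switch) = 3423/6 = 570.500
Difference = 570.500 − 562.222 = 8.278 ms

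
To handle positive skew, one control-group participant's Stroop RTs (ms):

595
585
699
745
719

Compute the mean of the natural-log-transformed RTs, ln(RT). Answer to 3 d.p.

ln(RT): 6.3886, 6.3716, 6.5497, 6.6134, 6.5779
Σ ln(RT) = 32.5011
Mean = 32.5011/5 = 6.50021

6.500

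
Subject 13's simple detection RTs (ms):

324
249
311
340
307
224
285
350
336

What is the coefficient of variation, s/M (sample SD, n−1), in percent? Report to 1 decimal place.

14.1%

n = 9, Σ = 2726, M = 302.8889
Σ(x−M)² = 14668.889; s = √(14668.889/8) = 42.8207
CV = 42.8207 / 302.8889 = 0.14137 = 14.137%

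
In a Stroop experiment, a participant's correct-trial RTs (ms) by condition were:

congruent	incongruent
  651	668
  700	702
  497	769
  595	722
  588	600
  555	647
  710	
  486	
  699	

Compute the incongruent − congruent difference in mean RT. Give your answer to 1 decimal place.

M(congruent) = 5481/9 = 609.000
M(incongruent) = 4108/6 = 684.667
Difference = 684.667 − 609.000 = 75.667 ms

75.7 ms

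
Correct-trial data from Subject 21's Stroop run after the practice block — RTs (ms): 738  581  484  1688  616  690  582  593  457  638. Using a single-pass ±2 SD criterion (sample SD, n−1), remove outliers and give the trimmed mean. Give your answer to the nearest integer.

598 ms

n = 10, ΣRT = 7067, M = 706.700
Σ(x−M)² = 1133378.10; s = √(1133378.10/9) = 354.867
Cutoffs: 706.700 ± 2·354.867 → [-3.0, 1416.4]
Outside: 1688 → excluded.
Retained (n=9): Σ = 5379, mean = 5379/9 = 597.667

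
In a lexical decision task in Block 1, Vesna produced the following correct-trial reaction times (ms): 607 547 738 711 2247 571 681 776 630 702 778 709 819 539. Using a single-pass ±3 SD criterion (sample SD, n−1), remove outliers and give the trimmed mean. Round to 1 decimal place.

n = 14, ΣRT = 11055, M = 789.643
Σ(x−M)² = 2388259.21; s = √(2388259.21/13) = 428.617
Cutoffs: 789.643 ± 3·428.617 → [-496.2, 2075.5]
Outside: 2247 → excluded.
Retained (n=13): Σ = 8808, mean = 8808/13 = 677.538

677.5 ms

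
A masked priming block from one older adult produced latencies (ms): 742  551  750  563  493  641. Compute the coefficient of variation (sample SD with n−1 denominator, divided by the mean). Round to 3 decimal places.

n = 6, Σ = 3740, M = 623.3333
Σ(x−M)² = 56297.333; s = √(56297.333/5) = 106.1106
CV = 106.1106 / 623.3333 = 0.17023

0.170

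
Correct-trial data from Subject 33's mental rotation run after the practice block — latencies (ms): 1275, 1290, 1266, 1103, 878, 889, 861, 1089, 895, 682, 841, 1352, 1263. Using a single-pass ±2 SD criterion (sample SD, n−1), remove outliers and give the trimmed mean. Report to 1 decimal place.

1052.6 ms

n = 13, ΣRT = 13684, M = 1052.615
Σ(x−M)² = 590051.08; s = √(590051.08/12) = 221.745
Cutoffs: 1052.615 ± 2·221.745 → [609.1, 1496.1]
No RTs fall outside the cutoffs; all 13 retained. Mean = 13684/13 = 1052.615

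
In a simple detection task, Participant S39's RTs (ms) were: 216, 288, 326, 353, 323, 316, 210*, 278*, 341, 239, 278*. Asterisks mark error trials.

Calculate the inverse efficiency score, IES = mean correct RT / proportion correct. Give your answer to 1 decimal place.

Correct trials (n=8): 216, 288, 326, 353, 323, 316, 341, 239
Mean correct RT = 2402/8 = 300.2500 ms
Proportion correct = 8/11
IES = 300.2500 / (8/11) = 412.844 ms

412.8 ms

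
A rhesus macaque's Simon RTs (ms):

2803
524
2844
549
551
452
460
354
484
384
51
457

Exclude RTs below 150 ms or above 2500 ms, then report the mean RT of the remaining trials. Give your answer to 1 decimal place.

468.3 ms

Excluded: 51, 2803, 2844
Retained (n=9): Σ = 4215
Mean = 4215/9 = 468.3333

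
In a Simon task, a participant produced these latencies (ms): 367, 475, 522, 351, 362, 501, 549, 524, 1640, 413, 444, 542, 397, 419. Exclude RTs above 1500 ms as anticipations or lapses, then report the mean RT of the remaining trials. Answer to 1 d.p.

451.2 ms

Excluded: 1640
Retained (n=13): Σ = 5866
Mean = 5866/13 = 451.2308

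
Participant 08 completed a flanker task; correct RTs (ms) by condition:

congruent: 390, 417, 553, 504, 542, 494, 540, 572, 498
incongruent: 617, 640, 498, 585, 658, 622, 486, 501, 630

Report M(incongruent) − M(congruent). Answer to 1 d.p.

80.8 ms

M(congruent) = 4510/9 = 501.111
M(incongruent) = 5237/9 = 581.889
Difference = 581.889 − 501.111 = 80.778 ms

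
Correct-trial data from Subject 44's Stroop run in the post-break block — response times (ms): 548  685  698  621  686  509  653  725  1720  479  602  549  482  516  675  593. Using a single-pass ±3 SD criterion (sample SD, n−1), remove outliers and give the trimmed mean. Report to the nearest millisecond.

601 ms

n = 16, ΣRT = 10741, M = 671.312
Σ(x−M)² = 1271017.44; s = √(1271017.44/15) = 291.092
Cutoffs: 671.312 ± 3·291.092 → [-202.0, 1544.6]
Outside: 1720 → excluded.
Retained (n=15): Σ = 9021, mean = 9021/15 = 601.400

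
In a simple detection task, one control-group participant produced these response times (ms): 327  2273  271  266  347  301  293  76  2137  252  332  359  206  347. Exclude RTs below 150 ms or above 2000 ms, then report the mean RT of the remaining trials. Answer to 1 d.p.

300.1 ms

Excluded: 76, 2137, 2273
Retained (n=11): Σ = 3301
Mean = 3301/11 = 300.0909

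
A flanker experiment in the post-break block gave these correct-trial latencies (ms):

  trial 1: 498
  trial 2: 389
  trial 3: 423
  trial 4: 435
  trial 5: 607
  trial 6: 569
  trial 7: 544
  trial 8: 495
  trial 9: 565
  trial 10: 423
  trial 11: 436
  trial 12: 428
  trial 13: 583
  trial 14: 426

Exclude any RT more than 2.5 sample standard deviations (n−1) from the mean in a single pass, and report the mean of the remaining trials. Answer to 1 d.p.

487.2 ms

n = 14, ΣRT = 6821, M = 487.214
Σ(x−M)² = 70160.36; s = √(70160.36/13) = 73.464
Cutoffs: 487.214 ± 2.5·73.464 → [303.6, 670.9]
No RTs fall outside the cutoffs; all 14 retained. Mean = 6821/14 = 487.214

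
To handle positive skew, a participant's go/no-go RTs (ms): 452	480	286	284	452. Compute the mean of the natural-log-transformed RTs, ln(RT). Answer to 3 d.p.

5.941

ln(RT): 6.1137, 6.1738, 5.6560, 5.6490, 6.1137
Σ ln(RT) = 29.7061
Mean = 29.7061/5 = 5.94122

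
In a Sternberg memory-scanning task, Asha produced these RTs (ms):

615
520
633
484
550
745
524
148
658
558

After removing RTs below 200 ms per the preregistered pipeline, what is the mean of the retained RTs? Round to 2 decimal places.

Excluded: 148
Retained (n=9): Σ = 5287
Mean = 5287/9 = 587.4444

587.44 ms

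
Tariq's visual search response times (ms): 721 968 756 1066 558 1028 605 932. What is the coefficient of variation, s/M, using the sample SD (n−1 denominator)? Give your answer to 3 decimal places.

n = 8, Σ = 6634, M = 829.2500
Σ(x−M)² = 266309.500; s = √(266309.500/7) = 195.0493
CV = 195.0493 / 829.2500 = 0.23521

0.235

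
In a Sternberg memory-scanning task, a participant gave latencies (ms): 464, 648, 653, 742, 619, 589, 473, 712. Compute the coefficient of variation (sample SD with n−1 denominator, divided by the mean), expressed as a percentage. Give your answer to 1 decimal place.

n = 8, Σ = 4900, M = 612.5000
Σ(x−M)² = 71678.000; s = √(71678.000/7) = 101.1915
CV = 101.1915 / 612.5000 = 0.16521 = 16.521%

16.5%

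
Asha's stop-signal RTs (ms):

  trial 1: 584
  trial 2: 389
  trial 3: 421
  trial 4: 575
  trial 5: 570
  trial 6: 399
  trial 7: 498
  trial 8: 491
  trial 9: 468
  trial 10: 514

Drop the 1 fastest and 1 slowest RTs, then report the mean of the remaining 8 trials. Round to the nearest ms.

492 ms

Sorted: 389, 399, 421, 468, 491, 498, 514, 570, 575, 584
Drop lowest 1 (389) and highest 1 (584)
Remaining (n=8): Σ = 3936, mean = 3936/8 = 492.000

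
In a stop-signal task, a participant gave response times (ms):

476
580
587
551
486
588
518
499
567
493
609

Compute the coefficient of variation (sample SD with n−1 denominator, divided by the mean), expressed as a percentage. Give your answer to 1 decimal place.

n = 11, Σ = 5954, M = 541.2727
Σ(x−M)² = 23092.182; s = √(23092.182/10) = 48.0543
CV = 48.0543 / 541.2727 = 0.08878 = 8.878%

8.9%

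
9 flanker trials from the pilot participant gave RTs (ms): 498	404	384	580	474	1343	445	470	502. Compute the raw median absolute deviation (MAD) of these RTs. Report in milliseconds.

29 ms

Sorted: 384, 404, 445, 470, 474, 498, 502, 580, 1343 → median = 474
|x − 474|: 24, 70, 90, 106, 0, 869, 29, 4, 28
Sorted deviations: 0, 4, 24, 28, 29, 70, 90, 106, 869 → MAD = 29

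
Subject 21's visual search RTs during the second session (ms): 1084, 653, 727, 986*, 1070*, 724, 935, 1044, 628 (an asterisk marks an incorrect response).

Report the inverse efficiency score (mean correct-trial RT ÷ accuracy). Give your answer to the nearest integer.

Correct trials (n=7): 1084, 653, 727, 724, 935, 1044, 628
Mean correct RT = 5795/7 = 827.8571 ms
Proportion correct = 7/9
IES = 827.8571 / (7/9) = 1064.388 ms

1064 ms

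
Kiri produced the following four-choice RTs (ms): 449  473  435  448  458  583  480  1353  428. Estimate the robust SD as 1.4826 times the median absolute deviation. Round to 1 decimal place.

32.6 ms

Sorted: 428, 435, 448, 449, 458, 473, 480, 583, 1353 → median = 458
|x − 458| sorted: 0, 9, 10, 15, 22, 23, 30, 125, 895 → MAD = 22
Robust SD ≈ 1.4826 × 22 = 32.617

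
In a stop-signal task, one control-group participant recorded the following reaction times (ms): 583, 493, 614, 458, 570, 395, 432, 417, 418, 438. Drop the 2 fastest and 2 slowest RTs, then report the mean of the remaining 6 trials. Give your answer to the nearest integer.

468 ms

Sorted: 395, 417, 418, 432, 438, 458, 493, 570, 583, 614
Drop lowest 2 (395, 417) and highest 2 (583, 614)
Remaining (n=6): Σ = 2809, mean = 2809/6 = 468.167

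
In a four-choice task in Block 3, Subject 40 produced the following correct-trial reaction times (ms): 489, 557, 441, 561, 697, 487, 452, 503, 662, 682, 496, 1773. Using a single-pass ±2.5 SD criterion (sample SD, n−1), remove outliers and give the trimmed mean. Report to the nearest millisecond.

n = 12, ΣRT = 7800, M = 650.000
Σ(x−M)² = 1461776.00; s = √(1461776.00/11) = 364.539
Cutoffs: 650.000 ± 2.5·364.539 → [-261.3, 1561.3]
Outside: 1773 → excluded.
Retained (n=11): Σ = 6027, mean = 6027/11 = 547.909

548 ms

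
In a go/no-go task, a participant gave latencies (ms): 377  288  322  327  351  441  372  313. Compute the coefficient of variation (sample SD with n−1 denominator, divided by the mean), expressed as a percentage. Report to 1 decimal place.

n = 8, Σ = 2791, M = 348.8750
Σ(x−M)² = 16010.875; s = √(16010.875/7) = 47.8254
CV = 47.8254 / 348.8750 = 0.13708 = 13.708%

13.7%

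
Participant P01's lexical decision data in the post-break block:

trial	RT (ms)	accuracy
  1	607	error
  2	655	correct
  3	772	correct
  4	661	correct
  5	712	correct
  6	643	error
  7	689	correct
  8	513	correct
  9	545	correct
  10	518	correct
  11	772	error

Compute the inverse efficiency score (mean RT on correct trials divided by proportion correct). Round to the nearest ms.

Correct trials (n=8): 655, 772, 661, 712, 689, 513, 545, 518
Mean correct RT = 5065/8 = 633.1250 ms
Proportion correct = 8/11
IES = 633.1250 / (8/11) = 870.547 ms

871 ms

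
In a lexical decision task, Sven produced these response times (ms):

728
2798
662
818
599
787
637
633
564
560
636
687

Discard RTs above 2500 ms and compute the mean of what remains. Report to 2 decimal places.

Excluded: 2798
Retained (n=11): Σ = 7311
Mean = 7311/11 = 664.6364

664.64 ms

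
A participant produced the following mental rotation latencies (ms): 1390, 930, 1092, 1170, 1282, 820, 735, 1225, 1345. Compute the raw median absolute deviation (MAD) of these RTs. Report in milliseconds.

Sorted: 735, 820, 930, 1092, 1170, 1225, 1282, 1345, 1390 → median = 1170
|x − 1170|: 220, 240, 78, 0, 112, 350, 435, 55, 175
Sorted deviations: 0, 55, 78, 112, 175, 220, 240, 350, 435 → MAD = 175

175 ms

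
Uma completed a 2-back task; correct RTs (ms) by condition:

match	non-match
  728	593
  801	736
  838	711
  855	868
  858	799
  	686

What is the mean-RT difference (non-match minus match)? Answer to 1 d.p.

-83.8 ms

M(match) = 4080/5 = 816.000
M(non-match) = 4393/6 = 732.167
Difference = 732.167 − 816.000 = -83.833 ms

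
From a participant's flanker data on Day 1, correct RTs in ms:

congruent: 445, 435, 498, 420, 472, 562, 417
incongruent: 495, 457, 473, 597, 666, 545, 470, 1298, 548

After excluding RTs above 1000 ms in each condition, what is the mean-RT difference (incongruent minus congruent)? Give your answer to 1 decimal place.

incongruent: exclude 1298
M(congruent) = 3249/7 = 464.143
M(incongruent) = 4251/8 = 531.375
Difference = 531.375 − 464.143 = 67.232 ms

67.2 ms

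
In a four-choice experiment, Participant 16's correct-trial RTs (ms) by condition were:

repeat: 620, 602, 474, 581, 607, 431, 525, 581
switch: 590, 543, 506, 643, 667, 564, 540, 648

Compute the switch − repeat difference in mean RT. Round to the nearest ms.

M(repeat) = 4421/8 = 552.625
M(switch) = 4701/8 = 587.625
Difference = 587.625 − 552.625 = 35.000 ms

35 ms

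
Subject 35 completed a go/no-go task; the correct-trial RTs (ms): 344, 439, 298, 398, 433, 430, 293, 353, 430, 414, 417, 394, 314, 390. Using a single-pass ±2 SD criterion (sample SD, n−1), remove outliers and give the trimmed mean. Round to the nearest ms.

382 ms

n = 14, ΣRT = 5347, M = 381.929
Σ(x−M)² = 35056.93; s = √(35056.93/13) = 51.930
Cutoffs: 381.929 ± 2·51.930 → [278.1, 485.8]
No RTs fall outside the cutoffs; all 14 retained. Mean = 5347/14 = 381.929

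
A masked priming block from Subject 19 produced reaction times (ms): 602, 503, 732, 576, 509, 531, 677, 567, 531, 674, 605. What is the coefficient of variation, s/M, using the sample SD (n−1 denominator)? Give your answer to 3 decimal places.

0.128

n = 11, Σ = 6507, M = 591.5455
Σ(x−M)² = 56948.727; s = √(56948.727/10) = 75.4644
CV = 75.4644 / 591.5455 = 0.12757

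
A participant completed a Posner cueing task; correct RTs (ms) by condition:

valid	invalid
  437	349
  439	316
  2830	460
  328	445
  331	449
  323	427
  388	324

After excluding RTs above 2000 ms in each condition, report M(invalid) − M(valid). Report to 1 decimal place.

valid: exclude 2830
M(valid) = 2246/6 = 374.333
M(invalid) = 2770/7 = 395.714
Difference = 395.714 − 374.333 = 21.381 ms

21.4 ms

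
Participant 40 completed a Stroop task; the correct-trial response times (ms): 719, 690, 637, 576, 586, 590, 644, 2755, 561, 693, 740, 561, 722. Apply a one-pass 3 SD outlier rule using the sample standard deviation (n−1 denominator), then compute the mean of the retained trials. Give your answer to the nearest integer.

643 ms

n = 13, ΣRT = 10474, M = 805.692
Σ(x−M)² = 4166616.77; s = √(4166616.77/12) = 589.252
Cutoffs: 805.692 ± 3·589.252 → [-962.1, 2573.4]
Outside: 2755 → excluded.
Retained (n=12): Σ = 7719, mean = 7719/12 = 643.250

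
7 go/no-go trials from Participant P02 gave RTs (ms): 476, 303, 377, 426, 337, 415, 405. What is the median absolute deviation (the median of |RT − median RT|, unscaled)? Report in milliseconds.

Sorted: 303, 337, 377, 405, 415, 426, 476 → median = 405
|x − 405|: 71, 102, 28, 21, 68, 10, 0
Sorted deviations: 0, 10, 21, 28, 68, 71, 102 → MAD = 28

28 ms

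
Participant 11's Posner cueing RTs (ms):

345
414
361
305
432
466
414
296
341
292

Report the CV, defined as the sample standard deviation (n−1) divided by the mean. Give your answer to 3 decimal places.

0.168

n = 10, Σ = 3666, M = 366.6000
Σ(x−M)² = 34148.400; s = √(34148.400/9) = 61.5976
CV = 61.5976 / 366.6000 = 0.16802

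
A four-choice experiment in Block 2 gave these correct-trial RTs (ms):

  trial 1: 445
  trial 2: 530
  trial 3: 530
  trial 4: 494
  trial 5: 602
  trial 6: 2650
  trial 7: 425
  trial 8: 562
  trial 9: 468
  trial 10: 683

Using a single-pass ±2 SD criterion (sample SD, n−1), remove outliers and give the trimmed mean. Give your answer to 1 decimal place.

n = 10, ΣRT = 7389, M = 738.900
Σ(x−M)² = 4111014.90; s = √(4111014.90/9) = 675.855
Cutoffs: 738.900 ± 2·675.855 → [-612.8, 2090.6]
Outside: 2650 → excluded.
Retained (n=9): Σ = 4739, mean = 4739/9 = 526.556

526.6 ms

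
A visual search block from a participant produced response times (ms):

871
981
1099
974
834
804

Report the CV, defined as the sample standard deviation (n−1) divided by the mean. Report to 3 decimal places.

n = 6, Σ = 5563, M = 927.1667
Σ(x−M)² = 61622.833; s = √(61622.833/5) = 111.0161
CV = 111.0161 / 927.1667 = 0.11974

0.120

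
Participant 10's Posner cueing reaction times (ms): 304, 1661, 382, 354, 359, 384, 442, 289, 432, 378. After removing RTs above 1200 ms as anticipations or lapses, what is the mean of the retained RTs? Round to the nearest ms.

Excluded: 1661
Retained (n=9): Σ = 3324
Mean = 3324/9 = 369.3333

369 ms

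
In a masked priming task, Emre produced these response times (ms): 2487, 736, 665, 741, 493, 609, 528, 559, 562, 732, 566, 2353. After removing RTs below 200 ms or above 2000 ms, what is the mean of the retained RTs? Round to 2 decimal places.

Excluded: 2353, 2487
Retained (n=10): Σ = 6191
Mean = 6191/10 = 619.1000

619.10 ms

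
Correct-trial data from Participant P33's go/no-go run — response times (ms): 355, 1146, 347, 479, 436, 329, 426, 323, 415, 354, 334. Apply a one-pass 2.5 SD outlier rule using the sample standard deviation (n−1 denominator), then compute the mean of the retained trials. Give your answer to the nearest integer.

n = 11, ΣRT = 4944, M = 449.455
Σ(x−M)² = 560326.73; s = √(560326.73/10) = 236.712
Cutoffs: 449.455 ± 2.5·236.712 → [-142.3, 1041.2]
Outside: 1146 → excluded.
Retained (n=10): Σ = 3798, mean = 3798/10 = 379.800

380 ms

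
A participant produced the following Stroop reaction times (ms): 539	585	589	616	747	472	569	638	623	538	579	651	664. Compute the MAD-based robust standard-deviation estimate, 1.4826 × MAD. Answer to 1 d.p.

72.6 ms

Sorted: 472, 538, 539, 569, 579, 585, 589, 616, 623, 638, 651, 664, 747 → median = 589
|x − 589| sorted: 0, 4, 10, 20, 27, 34, 49, 50, 51, 62, 75, 117, 158 → MAD = 49
Robust SD ≈ 1.4826 × 49 = 72.647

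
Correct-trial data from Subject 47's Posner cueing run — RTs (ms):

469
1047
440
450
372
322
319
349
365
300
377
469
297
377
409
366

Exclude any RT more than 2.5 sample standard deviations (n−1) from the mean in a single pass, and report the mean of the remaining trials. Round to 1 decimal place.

378.7 ms

n = 16, ΣRT = 6728, M = 420.500
Σ(x−M)² = 465666.00; s = √(465666.00/15) = 176.194
Cutoffs: 420.500 ± 2.5·176.194 → [-20.0, 861.0]
Outside: 1047 → excluded.
Retained (n=15): Σ = 5681, mean = 5681/15 = 378.733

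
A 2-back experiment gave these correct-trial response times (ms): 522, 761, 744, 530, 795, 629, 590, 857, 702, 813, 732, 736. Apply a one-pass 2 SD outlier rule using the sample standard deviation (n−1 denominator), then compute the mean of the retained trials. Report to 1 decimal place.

n = 12, ΣRT = 8411, M = 700.917
Σ(x−M)² = 132138.92; s = √(132138.92/11) = 109.602
Cutoffs: 700.917 ± 2·109.602 → [481.7, 920.1]
No RTs fall outside the cutoffs; all 12 retained. Mean = 8411/12 = 700.917

700.9 ms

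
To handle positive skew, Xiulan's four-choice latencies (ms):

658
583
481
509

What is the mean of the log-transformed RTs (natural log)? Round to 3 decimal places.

ln(RT): 6.4892, 6.3682, 6.1759, 6.2324
Σ ln(RT) = 25.2657
Mean = 25.2657/4 = 6.31643

6.316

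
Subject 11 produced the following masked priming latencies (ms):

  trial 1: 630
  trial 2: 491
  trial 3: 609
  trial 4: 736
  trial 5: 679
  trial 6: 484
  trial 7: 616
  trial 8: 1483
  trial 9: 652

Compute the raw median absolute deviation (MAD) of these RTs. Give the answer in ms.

Sorted: 484, 491, 609, 616, 630, 652, 679, 736, 1483 → median = 630
|x − 630|: 0, 139, 21, 106, 49, 146, 14, 853, 22
Sorted deviations: 0, 14, 21, 22, 49, 106, 139, 146, 853 → MAD = 49

49 ms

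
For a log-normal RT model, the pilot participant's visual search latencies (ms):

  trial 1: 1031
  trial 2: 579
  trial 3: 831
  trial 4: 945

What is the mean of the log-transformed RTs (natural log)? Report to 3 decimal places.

ln(RT): 6.9383, 6.3613, 6.7226, 6.8512
Σ ln(RT) = 26.8734
Mean = 26.8734/4 = 6.71835

6.718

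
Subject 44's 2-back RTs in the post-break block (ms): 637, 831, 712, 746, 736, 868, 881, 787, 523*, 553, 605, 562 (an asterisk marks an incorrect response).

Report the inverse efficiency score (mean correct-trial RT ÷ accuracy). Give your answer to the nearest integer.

785 ms

Correct trials (n=11): 637, 831, 712, 746, 736, 868, 881, 787, 553, 605, 562
Mean correct RT = 7918/11 = 719.8182 ms
Proportion correct = 11/12
IES = 719.8182 / (11/12) = 785.256 ms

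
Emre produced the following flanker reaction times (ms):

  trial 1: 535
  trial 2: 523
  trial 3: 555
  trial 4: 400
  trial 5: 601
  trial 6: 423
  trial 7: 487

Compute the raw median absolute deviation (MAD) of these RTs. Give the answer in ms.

Sorted: 400, 423, 487, 523, 535, 555, 601 → median = 523
|x − 523|: 12, 0, 32, 123, 78, 100, 36
Sorted deviations: 0, 12, 32, 36, 78, 100, 123 → MAD = 36

36 ms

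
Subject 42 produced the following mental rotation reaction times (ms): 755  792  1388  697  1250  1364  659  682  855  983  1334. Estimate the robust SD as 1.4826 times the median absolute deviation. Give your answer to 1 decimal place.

256.5 ms

Sorted: 659, 682, 697, 755, 792, 855, 983, 1250, 1334, 1364, 1388 → median = 855
|x − 855| sorted: 0, 63, 100, 128, 158, 173, 196, 395, 479, 509, 533 → MAD = 173
Robust SD ≈ 1.4826 × 173 = 256.490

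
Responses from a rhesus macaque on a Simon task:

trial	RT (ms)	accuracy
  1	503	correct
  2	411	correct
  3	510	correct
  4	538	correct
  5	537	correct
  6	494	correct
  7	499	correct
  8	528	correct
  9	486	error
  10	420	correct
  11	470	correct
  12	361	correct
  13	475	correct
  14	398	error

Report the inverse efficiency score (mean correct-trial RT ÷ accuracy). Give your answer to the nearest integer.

Correct trials (n=12): 503, 411, 510, 538, 537, 494, 499, 528, 420, 470, 361, 475
Mean correct RT = 5746/12 = 478.8333 ms
Proportion correct = 12/14
IES = 478.8333 / (12/14) = 558.639 ms

559 ms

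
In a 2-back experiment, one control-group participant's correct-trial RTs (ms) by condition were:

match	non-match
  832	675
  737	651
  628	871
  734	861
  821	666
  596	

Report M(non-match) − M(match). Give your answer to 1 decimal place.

M(match) = 4348/6 = 724.667
M(non-match) = 3724/5 = 744.800
Difference = 744.800 − 724.667 = 20.133 ms

20.1 ms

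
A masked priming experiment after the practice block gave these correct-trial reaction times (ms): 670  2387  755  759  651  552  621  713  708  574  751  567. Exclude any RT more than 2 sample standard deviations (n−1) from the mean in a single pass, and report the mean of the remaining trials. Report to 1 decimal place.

n = 12, ΣRT = 9708, M = 809.000
Σ(x−M)² = 2777748.00; s = √(2777748.00/11) = 502.516
Cutoffs: 809.000 ± 2·502.516 → [-196.0, 1814.0]
Outside: 2387 → excluded.
Retained (n=11): Σ = 7321, mean = 7321/11 = 665.545

665.5 ms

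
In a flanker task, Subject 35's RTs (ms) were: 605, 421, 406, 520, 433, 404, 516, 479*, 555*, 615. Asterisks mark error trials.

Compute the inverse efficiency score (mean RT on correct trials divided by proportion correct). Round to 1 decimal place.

612.5 ms

Correct trials (n=8): 605, 421, 406, 520, 433, 404, 516, 615
Mean correct RT = 3920/8 = 490.0000 ms
Proportion correct = 8/10
IES = 490.0000 / (8/10) = 612.500 ms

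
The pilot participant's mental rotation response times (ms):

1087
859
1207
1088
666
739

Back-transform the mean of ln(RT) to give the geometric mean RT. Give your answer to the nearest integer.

ln(RT): 6.9912, 6.7558, 7.0959, 6.9921, 6.5013, 6.6053
Mean ln(RT) = 40.9415/6 = 6.82359
Geometric mean = exp(6.82359) = 919.28 ms

919 ms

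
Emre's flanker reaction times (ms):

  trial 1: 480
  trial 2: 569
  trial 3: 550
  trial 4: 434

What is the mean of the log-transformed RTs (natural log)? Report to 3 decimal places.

6.225

ln(RT): 6.1738, 6.3439, 6.3099, 6.0730
Σ ln(RT) = 24.9006
Mean = 24.9006/4 = 6.22516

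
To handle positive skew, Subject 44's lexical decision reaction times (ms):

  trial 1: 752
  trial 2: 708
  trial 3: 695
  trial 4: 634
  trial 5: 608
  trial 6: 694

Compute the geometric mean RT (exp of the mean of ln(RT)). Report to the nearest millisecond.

ln(RT): 6.6227, 6.5624, 6.5439, 6.4520, 6.4102, 6.5425
Mean ln(RT) = 39.1338/6 = 6.52230
Geometric mean = exp(6.52230) = 680.14 ms

680 ms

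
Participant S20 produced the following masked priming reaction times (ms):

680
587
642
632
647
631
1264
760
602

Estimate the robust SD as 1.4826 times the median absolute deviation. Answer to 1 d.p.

Sorted: 587, 602, 631, 632, 642, 647, 680, 760, 1264 → median = 642
|x − 642| sorted: 0, 5, 10, 11, 38, 40, 55, 118, 622 → MAD = 38
Robust SD ≈ 1.4826 × 38 = 56.339

56.3 ms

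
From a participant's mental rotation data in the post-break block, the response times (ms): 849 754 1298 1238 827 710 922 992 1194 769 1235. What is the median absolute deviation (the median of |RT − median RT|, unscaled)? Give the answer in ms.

168 ms

Sorted: 710, 754, 769, 827, 849, 922, 992, 1194, 1235, 1238, 1298 → median = 922
|x − 922|: 73, 168, 376, 316, 95, 212, 0, 70, 272, 153, 313
Sorted deviations: 0, 70, 73, 95, 153, 168, 212, 272, 313, 316, 376 → MAD = 168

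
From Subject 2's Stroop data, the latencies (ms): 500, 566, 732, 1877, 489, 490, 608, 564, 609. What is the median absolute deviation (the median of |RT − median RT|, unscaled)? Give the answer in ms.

66 ms

Sorted: 489, 490, 500, 564, 566, 608, 609, 732, 1877 → median = 566
|x − 566|: 66, 0, 166, 1311, 77, 76, 42, 2, 43
Sorted deviations: 0, 2, 42, 43, 66, 76, 77, 166, 1311 → MAD = 66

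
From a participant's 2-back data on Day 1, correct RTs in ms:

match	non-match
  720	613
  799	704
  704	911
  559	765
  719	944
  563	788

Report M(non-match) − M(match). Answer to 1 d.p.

M(match) = 4064/6 = 677.333
M(non-match) = 4725/6 = 787.500
Difference = 787.500 − 677.333 = 110.167 ms

110.2 ms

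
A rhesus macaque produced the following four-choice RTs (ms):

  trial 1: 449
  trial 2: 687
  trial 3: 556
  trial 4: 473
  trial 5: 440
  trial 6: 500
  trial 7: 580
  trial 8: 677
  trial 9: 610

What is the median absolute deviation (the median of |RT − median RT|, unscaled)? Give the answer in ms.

Sorted: 440, 449, 473, 500, 556, 580, 610, 677, 687 → median = 556
|x − 556|: 107, 131, 0, 83, 116, 56, 24, 121, 54
Sorted deviations: 0, 24, 54, 56, 83, 107, 116, 121, 131 → MAD = 83

83 ms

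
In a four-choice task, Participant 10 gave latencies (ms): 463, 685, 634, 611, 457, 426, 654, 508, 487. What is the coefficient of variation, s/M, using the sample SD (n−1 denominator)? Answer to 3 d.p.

n = 9, Σ = 4925, M = 547.2222
Σ(x−M)² = 77075.556; s = √(77075.556/8) = 98.1552
CV = 98.1552 / 547.2222 = 0.17937

0.179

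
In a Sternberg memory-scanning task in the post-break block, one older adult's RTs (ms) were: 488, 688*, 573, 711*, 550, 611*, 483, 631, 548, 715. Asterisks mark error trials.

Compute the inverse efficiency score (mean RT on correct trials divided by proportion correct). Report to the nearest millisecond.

Correct trials (n=7): 488, 573, 550, 483, 631, 548, 715
Mean correct RT = 3988/7 = 569.7143 ms
Proportion correct = 7/10
IES = 569.7143 / (7/10) = 813.878 ms

814 ms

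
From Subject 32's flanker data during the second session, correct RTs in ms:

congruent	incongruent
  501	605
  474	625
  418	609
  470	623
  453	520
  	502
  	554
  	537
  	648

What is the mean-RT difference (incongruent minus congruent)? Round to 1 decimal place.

M(congruent) = 2316/5 = 463.200
M(incongruent) = 5223/9 = 580.333
Difference = 580.333 − 463.200 = 117.133 ms

117.1 ms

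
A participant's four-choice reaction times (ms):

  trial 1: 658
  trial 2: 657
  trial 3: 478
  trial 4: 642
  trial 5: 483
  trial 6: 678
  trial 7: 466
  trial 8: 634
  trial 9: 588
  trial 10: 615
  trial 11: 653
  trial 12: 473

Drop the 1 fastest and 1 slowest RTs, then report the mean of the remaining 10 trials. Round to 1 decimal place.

588.1 ms

Sorted: 466, 473, 478, 483, 588, 615, 634, 642, 653, 657, 658, 678
Drop lowest 1 (466) and highest 1 (678)
Remaining (n=10): Σ = 5881, mean = 5881/10 = 588.100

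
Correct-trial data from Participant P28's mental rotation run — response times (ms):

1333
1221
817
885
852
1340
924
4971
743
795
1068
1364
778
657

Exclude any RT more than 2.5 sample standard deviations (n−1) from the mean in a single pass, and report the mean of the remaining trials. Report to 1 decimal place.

n = 14, ΣRT = 17748, M = 1267.714
Σ(x−M)² = 15527298.86; s = √(15527298.86/13) = 1092.890
Cutoffs: 1267.714 ± 2.5·1092.890 → [-1464.5, 3999.9]
Outside: 4971 → excluded.
Retained (n=13): Σ = 12777, mean = 12777/13 = 982.846

982.8 ms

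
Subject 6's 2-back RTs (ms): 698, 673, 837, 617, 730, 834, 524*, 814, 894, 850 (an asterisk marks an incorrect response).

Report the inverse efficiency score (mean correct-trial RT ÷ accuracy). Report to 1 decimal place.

Correct trials (n=9): 698, 673, 837, 617, 730, 834, 814, 894, 850
Mean correct RT = 6947/9 = 771.8889 ms
Proportion correct = 9/10
IES = 771.8889 / (9/10) = 857.654 ms

857.7 ms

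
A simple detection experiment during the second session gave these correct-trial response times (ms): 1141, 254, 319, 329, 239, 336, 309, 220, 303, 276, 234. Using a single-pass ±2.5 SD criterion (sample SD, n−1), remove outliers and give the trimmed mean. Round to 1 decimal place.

n = 11, ΣRT = 3960, M = 360.000
Σ(x−M)² = 687438.00; s = √(687438.00/10) = 262.190
Cutoffs: 360.000 ± 2.5·262.190 → [-295.5, 1015.5]
Outside: 1141 → excluded.
Retained (n=10): Σ = 2819, mean = 2819/10 = 281.900

281.9 ms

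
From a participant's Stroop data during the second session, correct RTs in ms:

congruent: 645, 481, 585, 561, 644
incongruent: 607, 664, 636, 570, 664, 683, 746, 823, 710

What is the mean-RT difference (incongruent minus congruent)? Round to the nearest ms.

M(congruent) = 2916/5 = 583.200
M(incongruent) = 6103/9 = 678.111
Difference = 678.111 − 583.200 = 94.911 ms

95 ms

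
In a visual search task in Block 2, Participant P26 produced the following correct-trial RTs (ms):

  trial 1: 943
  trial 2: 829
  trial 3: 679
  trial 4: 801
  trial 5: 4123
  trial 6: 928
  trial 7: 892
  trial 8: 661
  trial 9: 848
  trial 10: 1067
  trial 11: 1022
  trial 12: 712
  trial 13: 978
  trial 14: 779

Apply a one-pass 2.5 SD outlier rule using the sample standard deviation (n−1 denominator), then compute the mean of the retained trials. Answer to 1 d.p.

n = 14, ΣRT = 15262, M = 1090.143
Σ(x−M)² = 10106615.71; s = √(10106615.71/13) = 881.721
Cutoffs: 1090.143 ± 2.5·881.721 → [-1114.2, 3294.4]
Outside: 4123 → excluded.
Retained (n=13): Σ = 11139, mean = 11139/13 = 856.846

856.8 ms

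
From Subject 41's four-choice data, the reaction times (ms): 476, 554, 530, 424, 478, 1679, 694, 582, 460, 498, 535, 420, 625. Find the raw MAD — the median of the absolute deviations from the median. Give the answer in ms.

Sorted: 420, 424, 460, 476, 478, 498, 530, 535, 554, 582, 625, 694, 1679 → median = 530
|x − 530|: 54, 24, 0, 106, 52, 1149, 164, 52, 70, 32, 5, 110, 95
Sorted deviations: 0, 5, 24, 32, 52, 52, 54, 70, 95, 106, 110, 164, 1149 → MAD = 54

54 ms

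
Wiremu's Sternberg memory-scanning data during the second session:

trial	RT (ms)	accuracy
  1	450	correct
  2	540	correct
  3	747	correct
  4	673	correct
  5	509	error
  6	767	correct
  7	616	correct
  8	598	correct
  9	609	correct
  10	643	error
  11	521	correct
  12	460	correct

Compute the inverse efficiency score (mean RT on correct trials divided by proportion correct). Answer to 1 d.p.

Correct trials (n=10): 450, 540, 747, 673, 767, 616, 598, 609, 521, 460
Mean correct RT = 5981/10 = 598.1000 ms
Proportion correct = 10/12
IES = 598.1000 / (10/12) = 717.720 ms

717.7 ms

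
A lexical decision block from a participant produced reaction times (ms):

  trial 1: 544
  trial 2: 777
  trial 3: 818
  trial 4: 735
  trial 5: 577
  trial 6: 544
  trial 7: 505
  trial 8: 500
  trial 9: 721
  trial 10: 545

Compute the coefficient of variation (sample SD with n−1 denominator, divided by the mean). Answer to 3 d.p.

n = 10, Σ = 6266, M = 626.6000
Σ(x−M)² = 133494.400; s = √(133494.400/9) = 121.7896
CV = 121.7896 / 626.6000 = 0.19437

0.194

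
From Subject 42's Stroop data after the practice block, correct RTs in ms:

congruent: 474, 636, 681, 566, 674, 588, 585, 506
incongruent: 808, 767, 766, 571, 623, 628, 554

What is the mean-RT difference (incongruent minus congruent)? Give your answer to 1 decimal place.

85.1 ms

M(congruent) = 4710/8 = 588.750
M(incongruent) = 4717/7 = 673.857
Difference = 673.857 − 588.750 = 85.107 ms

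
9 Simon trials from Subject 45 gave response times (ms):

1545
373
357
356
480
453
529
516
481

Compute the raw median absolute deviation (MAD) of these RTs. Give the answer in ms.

Sorted: 356, 357, 373, 453, 480, 481, 516, 529, 1545 → median = 480
|x − 480|: 1065, 107, 123, 124, 0, 27, 49, 36, 1
Sorted deviations: 0, 1, 27, 36, 49, 107, 123, 124, 1065 → MAD = 49

49 ms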